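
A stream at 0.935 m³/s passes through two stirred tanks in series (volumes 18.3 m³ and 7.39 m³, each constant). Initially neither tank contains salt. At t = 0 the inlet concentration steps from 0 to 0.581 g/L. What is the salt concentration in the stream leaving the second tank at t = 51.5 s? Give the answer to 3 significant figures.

0.511 g/L

Each tank obeys Vᵢ dCᵢ/dt = Q(Cᵢ₋₁ − Cᵢ), so τᵢ = Vᵢ/Q.
τ₁ = 18.3/0.935 = 19.572 s; τ₂ = 7.39/0.935 = 7.9037 s.
Solving the cascade with C₁(0)=C₂(0)=0 gives C₂(t) = C_in[1 − (τ₁ e^(−t/τ₁) − τ₂ e^(−t/τ₂))/(τ₁ − τ₂)].
At t = 51.5: e^(−t/τ₁) = 0.071986, e^(−t/τ₂) = 0.0014797.
C₂ = 0.581·[1 − (19.572·0.071986 − 7.9037·0.0014797)/(11.668)] = 0.581·0.88026 = 0.51143 g/L.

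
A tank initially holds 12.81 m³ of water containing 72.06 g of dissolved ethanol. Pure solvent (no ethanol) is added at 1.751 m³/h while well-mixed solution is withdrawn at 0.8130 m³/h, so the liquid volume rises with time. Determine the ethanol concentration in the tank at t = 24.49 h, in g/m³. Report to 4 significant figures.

0.8267 g/m³

Total volume: dV/dt = Q_in − Q_out = 0.938000 m³/h, so V(t) = 12.81 + 0.938000 t and V(24.49) = 35.7816 m³.
Solute balance: dm/dt = 0 − Q_out C = −Q_out m/V(t).
dm/m = −Q_out dt/(V₀ + 0.938000 t); integrating gives ln(m/m₀) = −(Q_out/(Q_in−Q_out)) ln(V/V₀).
m = m₀ (V₀/V)^(Q_out/(Q_in−Q_out)) = 72.06 × (12.81/35.7816)^(0.866738) = 29.5824 g.
C = m/V = 29.5824/35.7816 = 0.826748 g/m³.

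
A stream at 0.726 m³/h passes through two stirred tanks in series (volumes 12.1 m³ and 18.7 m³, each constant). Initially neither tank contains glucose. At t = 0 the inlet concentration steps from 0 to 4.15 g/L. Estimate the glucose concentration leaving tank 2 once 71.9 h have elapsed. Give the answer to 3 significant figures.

Time constants: τᵢ = Vᵢ/Q for each well-mixed tank.
τ₁ = 12.1/0.726 = 16.667 h; τ₂ = 18.7/0.726 = 25.758 h.
Tank 1: C₁ = C_in(1 − e^(−t/τ₁)). Tank 2 (τ₁ ≠ τ₂): C₂ = C_in[1 − (τ₁ e^(−t/τ₁) − τ₂ e^(−t/τ₂))/(τ₁ − τ₂)].
At t = 71.9: e^(−t/τ₁) = 0.013380, e^(−t/τ₂) = 0.061335.
C₂ = 4.15·[1 − (16.667·0.013380 − 25.758·0.061335)/(-9.0909)] = 4.15·0.85075 = 3.5306 g/L.

3.53 g/L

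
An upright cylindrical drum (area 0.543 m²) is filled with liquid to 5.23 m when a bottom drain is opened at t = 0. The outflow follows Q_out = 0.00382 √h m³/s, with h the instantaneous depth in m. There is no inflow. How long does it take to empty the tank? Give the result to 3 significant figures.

650 s

A dh/dt = −Q_out = −0.00382 √h.
Separate and integrate: 2(√h − √h₀) = −(0.00382/A) t.
Set h = 0: 2√h₀ = (0.00382/A) t_empty ⇒ t_empty = 2A√h₀/0.00382.
t_empty = 2·0.543·√5.23/0.00382 = 1.0860·2.2869/0.00382 = 650.16 s.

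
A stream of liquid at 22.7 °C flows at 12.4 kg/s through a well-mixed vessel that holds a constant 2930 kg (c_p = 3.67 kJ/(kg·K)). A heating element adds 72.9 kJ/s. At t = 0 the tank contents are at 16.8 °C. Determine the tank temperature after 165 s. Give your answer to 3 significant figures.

20.6 °C

M c_p dT/dt = ṁ c_p (T_in − T) + Q̇.
τ = M/ṁ = 236.29 s; T_ss = T_in + Q̇/(ṁ c_p) = 22.7 + 72.9/(12.4·3.67) = 24.302 °C.
T approaches T_ss exponentially: T(t) = T_ss + (T₀ − T_ss) e^(−t/τ).
T(165) = 24.302 + (-7.5019)·e^(−165/236.29) = 24.302 + (-7.5019)·0.49743 = 20.570 °C.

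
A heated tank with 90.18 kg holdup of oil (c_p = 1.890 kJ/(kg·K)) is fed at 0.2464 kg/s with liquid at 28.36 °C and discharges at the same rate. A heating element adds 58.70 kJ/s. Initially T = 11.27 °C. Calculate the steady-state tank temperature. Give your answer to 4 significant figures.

154.4 °C

M c_p dT/dt = ṁ c_p (T_in − T) + Q̇.
At steady state dT/dt = 0 ⇒ T_ss = T_in + Q̇/(ṁ c_p) = 28.36 + 58.70/(0.2464·1.890) = 154.408 °C.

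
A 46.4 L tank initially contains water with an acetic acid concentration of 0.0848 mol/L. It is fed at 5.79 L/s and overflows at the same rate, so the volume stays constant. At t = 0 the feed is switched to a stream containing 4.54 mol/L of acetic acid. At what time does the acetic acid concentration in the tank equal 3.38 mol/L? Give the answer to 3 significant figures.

10.8 s

Species balance: V dC/dt = Q(C_in − C) ⇒ τ = V/Q = 8.0138 s.
C(t) = C_in + (C₀ − C_in) e^(−t/τ). Set C = 3.38 and solve for t:
e^(−t/τ) = (C − C_in)/(C₀ − C_in) = (3.38 − 4.54)/(0.0848 − 4.54) = 0.26037
t = −τ ln(…) = 8.0138 × 1.3457 = 10.784 s.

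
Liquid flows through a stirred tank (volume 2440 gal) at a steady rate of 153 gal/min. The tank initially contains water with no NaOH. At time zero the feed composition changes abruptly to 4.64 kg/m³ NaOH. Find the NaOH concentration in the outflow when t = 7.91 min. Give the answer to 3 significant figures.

Mass balance on the solute (V constant): V dC/dt = Q(C_in − C).
Rewrite as dC/dt + C/τ = C_in/τ, τ = V/Q = 15.948 min.
C approaches C_in exponentially: C(t) = C_in + (C₀ − C_in) e^(−t/τ).
C(7.91) = 4.64 + (0 − 4.64)·e^(−7.91/15.948) = 4.64 + (-4.6400)·0.60896 = 1.8144 kg/m³.

1.81 kg/m³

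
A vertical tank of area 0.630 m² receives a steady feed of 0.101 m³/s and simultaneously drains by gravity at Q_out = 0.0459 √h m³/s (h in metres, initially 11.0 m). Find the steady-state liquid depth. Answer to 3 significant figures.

Unsteady balance on liquid volume: A dh/dt = Q_in − 0.0459 √h. At steady state dh/dt = 0:
Q_in = 0.0459 √h_ss ⇒ √h_ss = 0.101/0.0459 = 2.2004.
h_ss = 2.2004² = 4.8419 m. (Since h₀ = 11.0 m > h_ss, the level will fall toward this value.)

4.84 m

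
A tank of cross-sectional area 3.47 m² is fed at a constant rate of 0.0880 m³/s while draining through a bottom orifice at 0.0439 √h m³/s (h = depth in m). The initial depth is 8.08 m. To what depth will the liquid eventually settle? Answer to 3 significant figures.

A dh/dt = Q_in − 0.0439 √h. Steady state requires inflow = outflow:
Q_in = 0.0439 √h_ss ⇒ √h_ss = 0.0880/0.0439 = 2.0046.
h_ss = 2.0046² = 4.0182 m. (Since h₀ = 8.08 m > h_ss, the level will fall toward this value.)

4.02 m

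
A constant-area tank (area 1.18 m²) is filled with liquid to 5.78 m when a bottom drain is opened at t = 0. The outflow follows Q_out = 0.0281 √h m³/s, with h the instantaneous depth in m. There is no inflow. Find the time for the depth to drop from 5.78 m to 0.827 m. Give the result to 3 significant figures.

Unsteady balance on liquid volume: A dh/dt = −0.0281 √h.
Separate and integrate: 2(√h − √h₀) = −(0.0281/A) t.
t = 2A(√h₀ − √h)/0.0281 = 2·1.18·(√5.78 − √0.827)/0.0281
  = 2.3600 × (2.4042 − 0.90940) / 0.0281 = 125.54 s.

126 s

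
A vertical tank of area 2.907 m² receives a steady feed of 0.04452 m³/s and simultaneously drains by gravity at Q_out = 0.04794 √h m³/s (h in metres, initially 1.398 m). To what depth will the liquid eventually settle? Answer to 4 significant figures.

Level balance: A dh/dt = 0.04452 − 0.04794 √h. Setting dh/dt = 0:
Q_in = 0.04794 √h_ss ⇒ √h_ss = 0.04452/0.04794 = 0.928661.
h_ss = 0.928661² = 0.862411 m. (Since h₀ = 1.398 m > h_ss, the level will fall toward this value.)

0.8624 m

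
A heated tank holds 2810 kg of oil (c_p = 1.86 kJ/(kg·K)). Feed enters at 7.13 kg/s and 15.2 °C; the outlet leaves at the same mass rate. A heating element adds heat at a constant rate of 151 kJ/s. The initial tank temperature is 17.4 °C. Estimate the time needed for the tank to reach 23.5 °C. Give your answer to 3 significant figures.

M c_p dT/dt = ṁ c_p (T_in − T) + Q̇.
τ = M/ṁ = 394.11 s; T_ss = T_in + Q̇/(ṁ c_p) = 26.586 °C.
T(t) = T_ss + (T₀ − T_ss) e^(−t/τ). Set T = 23.5:
e^(−t/τ) = (23.5 − 26.586)/(17.4 − 26.586) = 0.33595
t = −394.11 · ln(0.33595) = 429.89 s.

430 s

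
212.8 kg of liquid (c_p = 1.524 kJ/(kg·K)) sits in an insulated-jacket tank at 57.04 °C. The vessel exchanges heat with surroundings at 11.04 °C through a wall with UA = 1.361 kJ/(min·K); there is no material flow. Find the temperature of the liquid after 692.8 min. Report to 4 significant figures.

Lumped-capacitance energy balance: M c_p dT/dt = UA(T_amb − T).
dT/dt = (T_ss − T)/τ with T_ss = T_amb = 11.0400 °C, τ = M c_p/UA = 212.8·1.524/1.361 = 238.286 min.
Solution: T(t) = T_ss + (T₀ − T_ss) e^(−t/τ).
T(692.8) = 11.0400 + (46.0000)·0.0546159 = 13.5523 °C.

13.55 °C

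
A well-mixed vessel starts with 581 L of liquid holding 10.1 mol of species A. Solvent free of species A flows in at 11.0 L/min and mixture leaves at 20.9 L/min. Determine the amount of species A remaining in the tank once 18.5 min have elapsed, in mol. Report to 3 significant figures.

Let m(t) be the amount of species A. Volume: V(t) = V₀ + (Q_in − Q_out) t = 581 − 9.9000 t; V(18.5) = 397.85 L.
Solute balance: dm/dt = 0 − Q_out C = −Q_out m/V(t).
dm/m = −Q_out dt/(V₀ − 9.9000 t); integrating gives ln(m/m₀) = −(Q_out/(Q_in−Q_out)) ln(V/V₀).
m = m₀ (V₀/V)^(Q_out/(Q_in−Q_out)) = 10.1 × (581/397.85)^(-2.1111) = 4.5408 mol.

4.54 mol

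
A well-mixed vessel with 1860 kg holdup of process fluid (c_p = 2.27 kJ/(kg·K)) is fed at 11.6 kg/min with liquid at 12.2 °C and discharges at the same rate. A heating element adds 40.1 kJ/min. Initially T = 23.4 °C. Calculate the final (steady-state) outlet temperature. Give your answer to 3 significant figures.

M c_p dT/dt = ṁ c_p (T_in − T) + Q̇.
At steady state dT/dt = 0 ⇒ T_ss = T_in + Q̇/(ṁ c_p) = 12.2 + 40.1/(11.6·2.27) = 13.723 °C.

13.7 °C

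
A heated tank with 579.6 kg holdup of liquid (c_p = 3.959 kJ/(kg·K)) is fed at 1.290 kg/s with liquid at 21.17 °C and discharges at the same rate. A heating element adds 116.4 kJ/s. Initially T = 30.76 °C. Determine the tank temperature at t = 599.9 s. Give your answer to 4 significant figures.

M c_p dT/dt = ṁ c_p (T_in − T) + Q̇.
τ = M/ṁ = 449.302 s; T_ss = T_in + Q̇/(ṁ c_p) = 21.17 + 116.4/(1.290·3.959) = 43.9618 °C.
T approaches T_ss exponentially: T(t) = T_ss + (T₀ − T_ss) e^(−t/τ).
T(599.9) = 43.9618 + (-13.2018)·e^(−599.9/449.302) = 43.9618 + (-13.2018)·0.263111 = 40.4882 °C.

40.49 °C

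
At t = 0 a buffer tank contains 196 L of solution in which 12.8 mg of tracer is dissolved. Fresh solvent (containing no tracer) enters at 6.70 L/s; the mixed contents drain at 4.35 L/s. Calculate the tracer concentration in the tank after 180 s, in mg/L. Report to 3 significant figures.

0.00246 mg/L

Let m(t) be the amount of tracer. Volume: V(t) = V₀ + (Q_in − Q_out) t = 196 + 2.3500 t; V(180) = 619.00 L.
Solute balance: dm/dt = 0 − Q_out C = −Q_out m/V(t).
dm/m = −Q_out dt/(V₀ + 2.3500 t); integrating gives ln(m/m₀) = −(Q_out/(Q_in−Q_out)) ln(V/V₀).
m = m₀ (V₀/V)^(Q_out/(Q_in−Q_out)) = 12.8 × (196/619.00)^(1.8511) = 1.5231 mg.
C = m/V = 1.5231/619.00 = 0.0024606 mg/L.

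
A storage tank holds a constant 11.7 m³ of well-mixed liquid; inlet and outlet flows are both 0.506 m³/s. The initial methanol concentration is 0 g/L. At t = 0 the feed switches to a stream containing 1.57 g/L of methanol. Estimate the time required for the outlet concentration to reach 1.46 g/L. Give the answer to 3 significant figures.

61.5 s

Species balance on the tank: V dC/dt = Q(C_in − C), so τ = V/Q = 23.123 s.
C(t) = C_in + (C₀ − C_in) e^(−t/τ). Set C = 1.46 and solve for t:
e^(−t/τ) = (C − C_in)/(C₀ − C_in) = (1.46 − 1.57)/(0 − 1.57) = 0.070064
t = −τ ln(…) = 23.123 × 2.6584 = 61.468 s.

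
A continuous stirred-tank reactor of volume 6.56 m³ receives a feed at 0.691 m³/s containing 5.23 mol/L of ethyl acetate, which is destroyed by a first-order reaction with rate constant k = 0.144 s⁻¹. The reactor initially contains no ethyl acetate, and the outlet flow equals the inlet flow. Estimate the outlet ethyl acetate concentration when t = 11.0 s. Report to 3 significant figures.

V dC/dt = Q(C_in − C) − k V C.
dC/dt = (Q/V) C_in − (Q/V + k) C; effective rate a = Q/V + k = 0.10534 + 0.144 = 0.24934 s⁻¹.
C_ss = Q C_in/(Q + kV) = 2.2095 mol/L; C(t) = C_ss + (C₀ − C_ss) e^(−a t).
C(11.0) = 2.2095 + (-2.2095)·e^(−0.24934·11.0) = 2.2095 + (-2.2095)·0.064397 = 2.0672 mol/L.

2.07 mol/L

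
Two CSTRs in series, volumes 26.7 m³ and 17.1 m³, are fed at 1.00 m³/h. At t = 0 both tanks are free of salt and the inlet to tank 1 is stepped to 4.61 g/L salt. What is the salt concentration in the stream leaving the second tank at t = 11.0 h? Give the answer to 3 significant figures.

Each tank obeys Vᵢ dCᵢ/dt = Q(Cᵢ₋₁ − Cᵢ), so τᵢ = Vᵢ/Q.
τ₁ = 26.7/1.00 = 26.700 h; τ₂ = 17.1/1.00 = 17.100 h.
Tank 1: C₁ = C_in(1 − e^(−t/τ₁)). Tank 2 (τ₁ ≠ τ₂): C₂ = C_in[1 − (τ₁ e^(−t/τ₁) − τ₂ e^(−t/τ₂))/(τ₁ − τ₂)].
At t = 11.0: e^(−t/τ₁) = 0.66233, e^(−t/τ₂) = 0.52557.
C₂ = 4.61·[1 − (26.700·0.66233 − 17.100·0.52557)/(9.6000)] = 4.61·0.094052 = 0.43358 g/L.

0.434 g/L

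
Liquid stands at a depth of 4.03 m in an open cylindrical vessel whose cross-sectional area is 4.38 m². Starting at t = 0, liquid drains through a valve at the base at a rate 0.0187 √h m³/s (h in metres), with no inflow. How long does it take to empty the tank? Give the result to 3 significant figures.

940 s

A dh/dt = −Q_out = −0.0187 √h.
∫ h^(−1/2) dh = −(0.0187/A) ∫ dt, giving 2√h = 2√h₀ − (0.0187/A) t.
Tank is empty when √h = 0: t_empty = 2A√h₀/0.0187.
t_empty = 2·4.38·√4.03/0.0187 = 8.7600·2.0075/0.0187 = 940.41 s.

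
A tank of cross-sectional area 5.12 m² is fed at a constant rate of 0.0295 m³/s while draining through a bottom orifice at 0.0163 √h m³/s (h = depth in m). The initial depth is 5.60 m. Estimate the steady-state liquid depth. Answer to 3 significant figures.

Level balance: A dh/dt = 0.0295 − 0.0163 √h. Setting dh/dt = 0:
Q_in = 0.0163 √h_ss ⇒ √h_ss = 0.0295/0.0163 = 1.8098.
h_ss = 1.8098² = 3.2754 m. (Since h₀ = 5.60 m > h_ss, the level will fall toward this value.)

3.28 m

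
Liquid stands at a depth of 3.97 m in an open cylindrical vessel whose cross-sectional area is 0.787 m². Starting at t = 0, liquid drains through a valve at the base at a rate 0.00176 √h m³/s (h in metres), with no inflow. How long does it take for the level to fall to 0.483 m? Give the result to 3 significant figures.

1160 s

Volume balance on the tank: A dh/dt = −0.00176 √h.
This is separable: 2 d(√h)/dt = −0.00176/A, so √h = √h₀ − (0.00176/(2A)) t.
t = 2A(√h₀ − √h)/0.00176 = 2·0.787·(√3.97 − √0.483)/0.00176
  = 1.5740 × (1.9925 − 0.69498) / 0.00176 = 1160.4 s.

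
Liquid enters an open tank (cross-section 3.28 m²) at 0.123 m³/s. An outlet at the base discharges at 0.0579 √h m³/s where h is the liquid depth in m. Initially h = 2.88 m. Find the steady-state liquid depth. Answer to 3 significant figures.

4.51 m

Unsteady balance on liquid volume: A dh/dt = Q_in − 0.0579 √h. At steady state dh/dt = 0:
Q_in = 0.0579 √h_ss ⇒ √h_ss = 0.123/0.0579 = 2.1244.
h_ss = 2.1244² = 4.5129 m. (Since h₀ = 2.88 m < h_ss, the level will rise toward this value.)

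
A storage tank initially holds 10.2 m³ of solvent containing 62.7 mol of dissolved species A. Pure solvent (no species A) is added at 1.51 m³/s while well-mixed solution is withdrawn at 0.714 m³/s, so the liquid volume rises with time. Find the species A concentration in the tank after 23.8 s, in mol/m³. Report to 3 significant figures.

Let m(t) be the amount of species A. Volume: V(t) = V₀ + (Q_in − Q_out) t = 10.2 + 0.79600 t; V(23.8) = 29.145 m³.
No species A enters, so dm/dt = −Q_out · (m/V).
Separate: dm/m = −Q_out dt/V(t) ⇒ ln(m/m₀) = −(Q_out/(Q_in−Q_out)) ln(V/V₀).
m = m₀ (V₀/V)^(Q_out/(Q_in−Q_out)) = 62.7 × (10.2/29.145)^(0.89698) = 24.450 mol.
C = m/V = 24.450/29.145 = 0.83891 mol/m³.

0.839 mol/m³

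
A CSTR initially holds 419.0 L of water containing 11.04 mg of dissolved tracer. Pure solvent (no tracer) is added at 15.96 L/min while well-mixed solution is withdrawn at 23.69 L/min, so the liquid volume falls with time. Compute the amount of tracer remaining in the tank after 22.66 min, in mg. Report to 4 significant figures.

2.101 mg

Total volume: dV/dt = Q_in − Q_out = -7.73000 L/min, so V(t) = 419.0 − 7.73000 t and V(22.66) = 243.838 L.
Species balance (pure solvent in): dm/dt = −Q_out · m/V(t).
dm/m = −Q_out dt/(V₀ − 7.73000 t); integrating gives ln(m/m₀) = −(Q_out/(Q_in−Q_out)) ln(V/V₀).
m = m₀ (V₀/V)^(Q_out/(Q_in−Q_out)) = 11.04 × (419.0/243.838)^(-3.06468) = 2.10099 mg.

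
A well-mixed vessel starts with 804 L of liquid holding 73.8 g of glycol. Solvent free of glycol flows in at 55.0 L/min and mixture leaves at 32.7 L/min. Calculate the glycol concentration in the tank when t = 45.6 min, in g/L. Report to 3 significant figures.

Total volume: dV/dt = Q_in − Q_out = 22.300 L/min, so V(t) = 804 + 22.300 t and V(45.6) = 1820.9 L.
Solute balance: dm/dt = 0 − Q_out C = −Q_out m/V(t).
Separate: dm/m = −Q_out dt/V(t) ⇒ ln(m/m₀) = −(Q_out/(Q_in−Q_out)) ln(V/V₀).
m = m₀ (V₀/V)^(Q_out/(Q_in−Q_out)) = 73.8 × (804/1820.9)^(1.4664) = 22.257 g.
C = m/V = 22.257/1820.9 = 0.012223 g/L.

0.0122 g/L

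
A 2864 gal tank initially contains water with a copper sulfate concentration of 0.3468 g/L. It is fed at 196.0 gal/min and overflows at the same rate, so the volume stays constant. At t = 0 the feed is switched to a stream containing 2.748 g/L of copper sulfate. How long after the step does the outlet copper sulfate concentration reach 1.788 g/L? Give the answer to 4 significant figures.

13.40 min

Accumulation = in − out for the solute gives V dC/dt = Q(C_in − C), so τ = V/Q = 14.6122 min.
C(t) = C_in + (C₀ − C_in) e^(−t/τ). Set C = 1.788 and solve for t:
e^(−t/τ) = (C − C_in)/(C₀ − C_in) = (1.788 − 2.748)/(0.3468 − 2.748) = 0.399800
t = −τ ln(…) = 14.6122 × 0.916791 = 13.3964 min.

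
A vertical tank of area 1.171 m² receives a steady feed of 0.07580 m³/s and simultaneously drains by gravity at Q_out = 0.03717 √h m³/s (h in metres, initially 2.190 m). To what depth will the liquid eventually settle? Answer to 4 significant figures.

4.159 m

A dh/dt = Q_in − 0.03717 √h. Steady state requires inflow = outflow:
Q_in = 0.03717 √h_ss ⇒ √h_ss = 0.07580/0.03717 = 2.03928.
h_ss = 2.03928² = 4.15866 m. (Since h₀ = 2.190 m < h_ss, the level will rise toward this value.)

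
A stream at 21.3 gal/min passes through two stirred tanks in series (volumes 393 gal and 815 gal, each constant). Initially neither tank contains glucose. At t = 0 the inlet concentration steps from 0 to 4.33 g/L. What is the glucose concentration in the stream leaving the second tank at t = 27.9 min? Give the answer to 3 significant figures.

Time constants: τᵢ = Vᵢ/Q for each well-mixed tank.
τ₁ = 393/21.3 = 18.451 min; τ₂ = 815/21.3 = 38.263 min.
Solving the cascade with C₁(0)=C₂(0)=0 gives C₂(t) = C_in[1 − (τ₁ e^(−t/τ₁) − τ₂ e^(−t/τ₂))/(τ₁ − τ₂)].
At t = 27.9: e^(−t/τ₁) = 0.22044, e^(−t/τ₂) = 0.48231.
C₂ = 4.33·[1 − (18.451·0.22044 − 38.263·0.48231)/(-19.812)] = 4.33·0.27381 = 1.1856 g/L.

1.19 g/L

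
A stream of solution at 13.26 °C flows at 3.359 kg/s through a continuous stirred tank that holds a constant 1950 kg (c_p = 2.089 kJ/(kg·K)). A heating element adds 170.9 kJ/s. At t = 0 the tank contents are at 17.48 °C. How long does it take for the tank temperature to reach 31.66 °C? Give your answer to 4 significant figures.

Heat balance on the well-mixed liquid: M c_p dT/dt = ṁ c_p (T_in − T) + 170.9.
τ = M/ṁ = 580.530 s; T_ss = T_in + Q̇/(ṁ c_p) = 37.6153 °C.
T(t) = T_ss + (T₀ − T_ss) e^(−t/τ). Set T = 31.66:
e^(−t/τ) = (31.66 − 37.6153)/(17.48 − 37.6153) = 0.295764
t = −580.530 · ln(0.295764) = 707.197 s.

707.2 s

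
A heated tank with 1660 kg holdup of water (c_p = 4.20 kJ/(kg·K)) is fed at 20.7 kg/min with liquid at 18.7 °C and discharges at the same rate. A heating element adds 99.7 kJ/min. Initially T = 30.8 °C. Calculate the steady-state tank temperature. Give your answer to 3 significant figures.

19.8 °C

Heat balance on the well-mixed liquid: M c_p dT/dt = ṁ c_p (T_in − T) + 99.7.
At steady state dT/dt = 0 ⇒ T_ss = T_in + Q̇/(ṁ c_p) = 18.7 + 99.7/(20.7·4.20) = 19.847 °C.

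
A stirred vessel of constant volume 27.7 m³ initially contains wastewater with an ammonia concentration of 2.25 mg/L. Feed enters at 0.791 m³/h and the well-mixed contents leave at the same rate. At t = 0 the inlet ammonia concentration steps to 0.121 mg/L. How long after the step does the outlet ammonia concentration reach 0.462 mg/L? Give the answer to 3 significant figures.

64.1 h

Species balance: V dC/dt = Q(C_in − C) ⇒ τ = V/Q = 35.019 h.
C(t) = C_in + (C₀ − C_in) e^(−t/τ). Set C = 0.462 and solve for t:
e^(−t/τ) = (C − C_in)/(C₀ − C_in) = (0.462 − 0.121)/(2.25 − 0.121) = 0.16017
t = −τ ln(…) = 35.019 × 1.8315 = 64.138 h.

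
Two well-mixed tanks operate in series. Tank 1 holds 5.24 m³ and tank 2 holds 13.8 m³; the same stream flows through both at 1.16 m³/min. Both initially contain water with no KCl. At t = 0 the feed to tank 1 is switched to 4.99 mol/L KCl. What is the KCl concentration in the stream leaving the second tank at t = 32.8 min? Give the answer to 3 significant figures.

Each tank obeys Vᵢ dCᵢ/dt = Q(Cᵢ₋₁ − Cᵢ), so τᵢ = Vᵢ/Q.
τ₁ = 5.24/1.16 = 4.5172 min; τ₂ = 13.8/1.16 = 11.897 min.
Tank 1: C₁ = C_in(1 − e^(−t/τ₁)). Tank 2 (τ₁ ≠ τ₂): C₂ = C_in[1 − (τ₁ e^(−t/τ₁) − τ₂ e^(−t/τ₂))/(τ₁ − τ₂)].
At t = 32.8: e^(−t/τ₁) = 0.00070236, e^(−t/τ₂) = 0.063475.
C₂ = 4.99·[1 − (4.5172·0.00070236 − 11.897·0.063475)/(-7.3793)] = 4.99·0.89810 = 4.4815 mol/L.

4.48 mol/L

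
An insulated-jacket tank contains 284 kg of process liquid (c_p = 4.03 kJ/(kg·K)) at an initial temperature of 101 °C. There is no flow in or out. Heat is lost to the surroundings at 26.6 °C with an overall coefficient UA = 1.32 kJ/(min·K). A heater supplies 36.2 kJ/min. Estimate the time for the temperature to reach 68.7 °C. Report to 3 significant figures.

Lumped-capacitance energy balance: M c_p dT/dt = UA(T_amb − T) + Q̇.
τ = M c_p/UA = 867.06 min; T_ss = T_amb + Q̇/UA = 26.6 + 36.2/1.32 = 54.024 °C.
T(t) = T_ss + (T₀ − T_ss)e^(−t/τ); set T = 68.7:
t = −τ ln[(T − T_ss)/(T₀ − T_ss)] = −867.06 · ln(0.31241) = 1008.8 min.

1010 min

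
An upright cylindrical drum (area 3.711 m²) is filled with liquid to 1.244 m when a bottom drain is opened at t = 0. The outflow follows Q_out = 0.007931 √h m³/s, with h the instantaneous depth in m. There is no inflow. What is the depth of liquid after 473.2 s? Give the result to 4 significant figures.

0.3717 m

Mass balance (ρ constant): A dh/dt = −0.007931 √h.
This is separable: 2 d(√h)/dt = −0.007931/A, so √h = √h₀ − (0.007931/(2A)) t.
√h = √1.244 − 0.007931·473.2/(2·3.711) = 1.11535 − 0.505652 = 0.609695.
h = 0.609695² = 0.371729 m.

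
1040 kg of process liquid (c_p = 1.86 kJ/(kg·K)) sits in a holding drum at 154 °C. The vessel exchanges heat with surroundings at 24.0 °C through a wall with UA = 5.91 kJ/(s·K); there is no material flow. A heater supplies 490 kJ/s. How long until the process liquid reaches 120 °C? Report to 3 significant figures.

419 s

Energy balance: M c_p dT/dt = −UA(T − T_amb) + Q̇.
τ = M c_p/UA = 327.31 s; T_ss = T_amb + Q̇/UA = 24.0 + 490/5.91 = 106.91 °C.
T(t) = T_ss + (T₀ − T_ss)e^(−t/τ); set T = 120:
t = −τ ln[(T − T_ss)/(T₀ − T_ss)] = −327.31 · ln(0.27797) = 419.03 s.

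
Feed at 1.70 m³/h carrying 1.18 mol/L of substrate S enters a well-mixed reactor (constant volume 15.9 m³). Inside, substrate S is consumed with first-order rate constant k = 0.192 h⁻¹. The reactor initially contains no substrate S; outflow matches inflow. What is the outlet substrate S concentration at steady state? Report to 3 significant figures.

0.422 mol/L

Accumulation = in − out − consumed: V dC/dt = Q C_in − Q C − k V C.
At steady state: 0 = Q C_in − (Q + kV) C_ss, so C_ss = Q C_in/(Q + kV).
C_ss = 1.70·1.18/(1.70 + 0.192·15.9) = 2.0060/4.7528 = 0.42207 mol/L.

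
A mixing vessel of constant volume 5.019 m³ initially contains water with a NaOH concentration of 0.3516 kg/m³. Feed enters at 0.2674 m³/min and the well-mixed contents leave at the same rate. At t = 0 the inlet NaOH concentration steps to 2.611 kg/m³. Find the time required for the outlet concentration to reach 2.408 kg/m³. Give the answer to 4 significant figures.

45.23 min

Species balance: V dC/dt = Q(C_in − C) ⇒ τ = V/Q = 18.7696 min.
C(t) = C_in + (C₀ − C_in) e^(−t/τ). Set C = 2.408 and solve for t:
e^(−t/τ) = (C − C_in)/(C₀ − C_in) = (2.408 − 2.611)/(0.3516 − 2.611) = 0.0898469
t = −τ ln(…) = 18.7696 × 2.40965 = 45.2282 min.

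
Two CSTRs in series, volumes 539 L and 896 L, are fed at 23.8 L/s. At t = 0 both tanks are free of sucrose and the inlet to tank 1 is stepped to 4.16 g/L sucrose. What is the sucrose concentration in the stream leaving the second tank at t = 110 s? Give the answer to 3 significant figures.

3.65 g/L

Species balance on tank i: dCᵢ/dt = (Cᵢ₋₁ − Cᵢ)/τᵢ with τᵢ = Vᵢ/Q.
τ₁ = 539/23.8 = 22.647 s; τ₂ = 896/23.8 = 37.647 s.
Solving the cascade with C₁(0)=C₂(0)=0 gives C₂(t) = C_in[1 − (τ₁ e^(−t/τ₁) − τ₂ e^(−t/τ₂))/(τ₁ − τ₂)].
At t = 110: e^(−t/τ₁) = 0.0077727, e^(−t/τ₂) = 0.053833.
C₂ = 4.16·[1 − (22.647·0.0077727 − 37.647·0.053833)/(-15.000)] = 4.16·0.87663 = 3.6468 g/L.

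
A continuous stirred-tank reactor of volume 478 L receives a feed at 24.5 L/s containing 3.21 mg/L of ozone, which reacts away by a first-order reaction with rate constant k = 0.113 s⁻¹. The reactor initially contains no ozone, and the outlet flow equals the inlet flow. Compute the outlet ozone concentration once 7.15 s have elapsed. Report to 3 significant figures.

Accumulation = in − out − consumed: V dC/dt = Q C_in − Q C − k V C.
This is linear with rate a = Q/V + k = 0.16426 s⁻¹.
C_ss = Q C_in/(Q + kV) = 1.0017 mg/L; C(t) = C_ss + (C₀ − C_ss) e^(−a t).
C(7.15) = 1.0017 + (-1.0017)·e^(−0.16426·7.15) = 1.0017 + (-1.0017)·0.30900 = 0.69216 mg/L.

0.692 mg/L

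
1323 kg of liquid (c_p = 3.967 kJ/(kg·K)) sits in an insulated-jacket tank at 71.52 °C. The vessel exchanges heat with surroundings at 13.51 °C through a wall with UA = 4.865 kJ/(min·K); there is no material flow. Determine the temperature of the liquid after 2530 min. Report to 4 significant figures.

M c_p dT/dt = −UA(T − T_amb).
dT/dt = (T_ss − T)/τ with T_ss = T_amb = 13.5100 °C, τ = M c_p/UA = 1323·3.967/4.865 = 1078.80 min.
Integrating: T(t) = T_ss + (T₀ − T_ss) e^(−t/τ).
T(2530) = 13.5100 + (58.0100)·0.0958273 = 19.0689 °C.

19.07 °C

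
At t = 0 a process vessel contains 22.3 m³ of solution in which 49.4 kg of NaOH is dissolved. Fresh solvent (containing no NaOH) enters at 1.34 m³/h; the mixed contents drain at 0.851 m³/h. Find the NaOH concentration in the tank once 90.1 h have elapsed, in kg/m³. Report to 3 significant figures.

0.112 kg/m³

Total volume: dV/dt = Q_in − Q_out = 0.48900 m³/h, so V(t) = 22.3 + 0.48900 t and V(90.1) = 66.359 m³.
Solute balance: dm/dt = 0 − Q_out C = −Q_out m/V(t).
Separate: dm/m = −Q_out dt/V(t) ⇒ ln(m/m₀) = −(Q_out/(Q_in−Q_out)) ln(V/V₀).
m = m₀ (V₀/V)^(Q_out/(Q_in−Q_out)) = 49.4 × (22.3/66.359)^(1.7403) = 7.4052 kg.
C = m/V = 7.4052/66.359 = 0.11159 kg/m³.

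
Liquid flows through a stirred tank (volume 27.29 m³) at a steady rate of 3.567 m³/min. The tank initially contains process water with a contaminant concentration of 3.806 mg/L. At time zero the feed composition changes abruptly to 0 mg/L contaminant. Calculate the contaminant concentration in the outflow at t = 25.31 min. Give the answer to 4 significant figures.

0.1392 mg/L

Unsteady species balance (constant V, well mixed): V dC/dt = Q(C_in − C).
Time constant τ = V/Q = 27.29/3.567 = 7.65069 min.
Integrating: C(t) = C_in + (C₀ − C_in) e^(−t/τ).
C(25.31) = 0 + (3.806 − 0)·e^(−25.31/7.65069) = 0 + (3.80600)·0.0365820 = 0.139231 mg/L.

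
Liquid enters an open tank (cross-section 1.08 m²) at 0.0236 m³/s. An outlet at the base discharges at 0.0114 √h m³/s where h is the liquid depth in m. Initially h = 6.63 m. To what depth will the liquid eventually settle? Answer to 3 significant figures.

Level balance: A dh/dt = 0.0236 − 0.0114 √h. Setting dh/dt = 0:
Q_in = 0.0114 √h_ss ⇒ √h_ss = 0.0236/0.0114 = 2.0702.
h_ss = 2.0702² = 4.2856 m. (Since h₀ = 6.63 m > h_ss, the level will fall toward this value.)

4.29 m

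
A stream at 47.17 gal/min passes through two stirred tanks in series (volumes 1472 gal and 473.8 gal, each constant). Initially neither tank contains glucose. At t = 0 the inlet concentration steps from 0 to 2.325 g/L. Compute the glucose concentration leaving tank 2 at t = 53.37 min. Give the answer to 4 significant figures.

1.710 g/L

Time constants: τᵢ = Vᵢ/Q for each well-mixed tank.
τ₁ = 1472/47.17 = 31.2063 min; τ₂ = 473.8/47.17 = 10.0445 min.
Tank 1: C₁ = C_in(1 − e^(−t/τ₁)). Tank 2 (τ₁ ≠ τ₂): C₂ = C_in[1 − (τ₁ e^(−t/τ₁) − τ₂ e^(−t/τ₂))/(τ₁ − τ₂)].
At t = 53.37: e^(−t/τ₁) = 0.180824, e^(−t/τ₂) = 0.00492542.
C₂ = 2.325·[1 − (31.2063·0.180824 − 10.0445·0.00492542)/(21.1618)] = 2.325·0.735685 = 1.71047 g/L.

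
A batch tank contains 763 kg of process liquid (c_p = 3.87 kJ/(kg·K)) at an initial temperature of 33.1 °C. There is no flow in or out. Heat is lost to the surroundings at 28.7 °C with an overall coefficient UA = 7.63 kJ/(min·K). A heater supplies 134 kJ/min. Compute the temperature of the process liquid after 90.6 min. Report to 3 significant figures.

Energy balance: M c_p dT/dt = −UA(T − T_amb) + Q̇.
dT/dt = (T_ss − T)/τ with T_ss = T_amb + Q̇/UA = 28.7 + 134/7.63 = 46.262 °C, τ = M c_p/UA = 763·3.87/7.63 = 387.00 min.
T approaches T_ss exponentially: T(t) = T_ss + (T₀ − T_ss) e^(−t/τ).
T(90.6) = 46.262 + (-13.162)·0.79128 = 35.847 °C.

35.8 °C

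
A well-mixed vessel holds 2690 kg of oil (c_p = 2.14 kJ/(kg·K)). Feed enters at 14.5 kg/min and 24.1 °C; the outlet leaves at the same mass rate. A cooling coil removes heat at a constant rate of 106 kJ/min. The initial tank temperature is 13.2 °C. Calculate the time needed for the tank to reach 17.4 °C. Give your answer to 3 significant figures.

M c_p dT/dt = ṁ c_p (T_in − T) − Q̇.
τ = M/ṁ = 185.52 min; T_ss = T_in − Q̇/(ṁ c_p) = 20.684 °C.
T(t) = T_ss + (T₀ − T_ss) e^(−t/τ). Set T = 17.4:
e^(−t/τ) = (17.4 − 20.684)/(13.2 − 20.684) = 0.43880
t = −185.52 · ln(0.43880) = 152.81 min.

153 min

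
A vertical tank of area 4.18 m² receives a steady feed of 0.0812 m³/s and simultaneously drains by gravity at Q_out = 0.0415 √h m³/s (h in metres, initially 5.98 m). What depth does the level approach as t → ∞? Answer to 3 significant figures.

Accumulation of liquid (constant cross-section A): A dh/dt = Q_in − 0.0415 √h. At steady state dh/dt = 0:
Q_in = 0.0415 √h_ss ⇒ √h_ss = 0.0812/0.0415 = 1.9566.
h_ss = 1.9566² = 3.8284 m. (Since h₀ = 5.98 m > h_ss, the level will fall toward this value.)

3.83 m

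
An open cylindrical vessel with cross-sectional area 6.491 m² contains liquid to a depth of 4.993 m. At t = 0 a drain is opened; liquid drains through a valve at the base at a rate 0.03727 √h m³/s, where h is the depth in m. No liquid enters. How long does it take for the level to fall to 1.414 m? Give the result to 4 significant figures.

With no inflow, A dh/dt = −0.03727 √h.
This is separable: 2 d(√h)/dt = −0.03727/A, so √h = √h₀ − (0.03727/(2A)) t.
t = 2A(√h₀ − √h)/0.03727 = 2·6.491·(√4.993 − √1.414)/0.03727
  = 12.9820 × (2.23450 − 1.18912) / 0.03727 = 364.132 s.

364.1 s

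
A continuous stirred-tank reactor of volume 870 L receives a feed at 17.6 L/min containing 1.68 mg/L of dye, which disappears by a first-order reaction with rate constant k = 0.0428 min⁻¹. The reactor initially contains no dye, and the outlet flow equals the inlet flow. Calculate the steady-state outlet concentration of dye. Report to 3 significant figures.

0.539 mg/L

Accumulation = in − out − consumed: V dC/dt = Q C_in − Q C − k V C.
Steady state (dC/dt = 0): C_ss = Q C_in/(Q + kV) = C_in/(1 + kV/Q).
C_ss = 17.6·1.68/(17.6 + 0.0428·870) = 29.568/54.836 = 0.53921 mg/L.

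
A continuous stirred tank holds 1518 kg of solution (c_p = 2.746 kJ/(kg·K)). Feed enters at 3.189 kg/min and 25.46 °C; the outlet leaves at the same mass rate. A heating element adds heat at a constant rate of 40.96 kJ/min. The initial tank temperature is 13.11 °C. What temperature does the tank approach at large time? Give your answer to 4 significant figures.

M c_p dT/dt = ṁ c_p (T_in − T) + Q̇.
At steady state dT/dt = 0 ⇒ T_ss = T_in + Q̇/(ṁ c_p) = 25.46 + 40.96/(3.189·2.746) = 30.1374 °C.

30.14 °C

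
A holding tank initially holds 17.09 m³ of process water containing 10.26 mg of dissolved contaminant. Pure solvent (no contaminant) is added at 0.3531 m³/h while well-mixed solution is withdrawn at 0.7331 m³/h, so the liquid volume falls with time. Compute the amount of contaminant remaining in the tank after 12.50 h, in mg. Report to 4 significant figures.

Total volume: dV/dt = Q_in − Q_out = -0.380000 m³/h, so V(t) = 17.09 − 0.380000 t and V(12.50) = 12.3400 m³.
No contaminant enters, so dm/dt = −Q_out · (m/V).
dm/m = −Q_out dt/(V₀ − 0.380000 t); integrating gives ln(m/m₀) = −(Q_out/(Q_in−Q_out)) ln(V/V₀).
m = m₀ (V₀/V)^(Q_out/(Q_in−Q_out)) = 10.26 × (17.09/12.3400)^(-1.92921) = 5.47400 mg.

5.474 mg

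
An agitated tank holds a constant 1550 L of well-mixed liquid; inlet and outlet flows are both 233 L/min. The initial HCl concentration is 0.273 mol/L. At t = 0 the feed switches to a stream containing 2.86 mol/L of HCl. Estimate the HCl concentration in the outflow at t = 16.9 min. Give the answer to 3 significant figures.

Species balance on the tank: V dC/dt = Q(C_in − C).
Rewrite as dC/dt + C/τ = C_in/τ, τ = V/Q = 6.6524 min.
Integrating: C(t) = C_in + (C₀ − C_in) e^(−t/τ).
C(16.9) = 2.86 + (0.273 − 2.86)·e^(−16.9/6.6524) = 2.86 + (-2.5870)·0.078831 = 2.6561 mol/L.

2.66 mol/L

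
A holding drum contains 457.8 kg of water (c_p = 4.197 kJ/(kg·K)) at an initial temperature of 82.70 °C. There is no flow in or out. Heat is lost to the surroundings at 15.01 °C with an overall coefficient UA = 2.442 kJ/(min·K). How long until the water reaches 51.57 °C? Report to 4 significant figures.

Unsteady energy balance on the tank contents: M c_p dT/dt = −UA(T − T_amb).
τ = M c_p/UA = 786.809 min; T_ss = T_amb = 15.0100 °C.
T(t) = T_ss + (T₀ − T_ss)e^(−t/τ); set T = 51.57:
t = −τ ln[(T − T_ss)/(T₀ − T_ss)] = −786.809 · ln(0.540109) = 484.661 min.

484.7 min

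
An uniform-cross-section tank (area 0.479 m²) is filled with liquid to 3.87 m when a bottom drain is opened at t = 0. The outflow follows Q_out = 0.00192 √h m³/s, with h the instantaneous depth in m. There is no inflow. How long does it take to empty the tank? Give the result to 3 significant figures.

Unsteady balance on liquid volume: A dh/dt = −0.00192 √h.
∫ h^(−1/2) dh = −(0.00192/A) ∫ dt, giving 2√h = 2√h₀ − (0.00192/A) t.
Set h = 0: 2√h₀ = (0.00192/A) t_empty ⇒ t_empty = 2A√h₀/0.00192.
t_empty = 2·0.479·√3.87/0.00192 = 0.95800·1.9672/0.00192 = 981.57 s.

982 s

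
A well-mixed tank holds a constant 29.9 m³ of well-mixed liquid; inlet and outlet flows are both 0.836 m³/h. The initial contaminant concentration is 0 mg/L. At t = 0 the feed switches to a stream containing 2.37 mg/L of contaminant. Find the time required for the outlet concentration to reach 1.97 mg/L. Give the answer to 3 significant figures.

63.6 h

Species balance: V dC/dt = Q(C_in − C) ⇒ τ = V/Q = 35.766 h.
C(t) = C_in + (C₀ − C_in) e^(−t/τ). Set C = 1.97 and solve for t:
e^(−t/τ) = (C − C_in)/(C₀ − C_in) = (1.97 − 2.37)/(0 − 2.37) = 0.16878
t = −τ ln(…) = 35.766 × 1.7792 = 63.633 h.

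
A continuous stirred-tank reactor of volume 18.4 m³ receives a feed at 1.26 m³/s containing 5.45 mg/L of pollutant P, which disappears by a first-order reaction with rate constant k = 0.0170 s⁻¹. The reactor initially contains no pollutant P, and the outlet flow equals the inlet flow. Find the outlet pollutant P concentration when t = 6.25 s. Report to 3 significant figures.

V dC/dt = Q(C_in − C) − k V C.
This is linear with rate a = Q/V + k = 0.085478 s⁻¹.
C_ss = Q C_in/(Q + kV) = 4.3661 mg/L; C(t) = C_ss + (C₀ − C_ss) e^(−a t).
C(6.25) = 4.3661 + (-4.3661)·e^(−0.085478·6.25) = 4.3661 + (-4.3661)·0.58612 = 1.8071 mg/L.

1.81 mg/L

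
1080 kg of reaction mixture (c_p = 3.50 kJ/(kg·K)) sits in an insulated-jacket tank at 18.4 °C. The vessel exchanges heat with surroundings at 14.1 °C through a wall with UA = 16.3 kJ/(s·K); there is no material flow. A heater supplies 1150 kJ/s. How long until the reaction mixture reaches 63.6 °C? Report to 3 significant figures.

Energy balance: M c_p dT/dt = −UA(T − T_amb) + Q̇.
τ = M c_p/UA = 231.90 s; T_ss = T_amb + Q̇/UA = 14.1 + 1150/16.3 = 84.652 °C.
T(t) = T_ss + (T₀ − T_ss)e^(−t/τ); set T = 63.6:
t = −τ ln[(T − T_ss)/(T₀ − T_ss)] = −231.90 · ln(0.31776) = 265.87 s.

266 s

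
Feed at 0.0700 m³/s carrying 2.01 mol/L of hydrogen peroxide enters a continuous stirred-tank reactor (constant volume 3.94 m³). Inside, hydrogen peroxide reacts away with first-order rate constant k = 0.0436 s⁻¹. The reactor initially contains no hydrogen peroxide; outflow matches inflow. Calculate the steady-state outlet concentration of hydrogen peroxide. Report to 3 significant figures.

0.582 mol/L

V dC/dt = Q(C_in − C) − k V C.
Steady state (dC/dt = 0): C_ss = Q C_in/(Q + kV) = C_in/(1 + kV/Q).
C_ss = 0.0700·2.01/(0.0700 + 0.0436·3.94) = 0.14070/0.24178 = 0.58192 mol/L.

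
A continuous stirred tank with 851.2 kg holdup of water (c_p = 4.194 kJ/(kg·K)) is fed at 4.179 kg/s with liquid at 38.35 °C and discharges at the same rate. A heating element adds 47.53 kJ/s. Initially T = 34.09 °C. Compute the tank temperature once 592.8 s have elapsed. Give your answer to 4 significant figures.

40.68 °C

Heat balance on the well-mixed liquid: M c_p dT/dt = ṁ c_p (T_in − T) + 47.53.
τ = M/ṁ = 203.685 s; T_ss = T_in + Q̇/(ṁ c_p) = 38.35 + 47.53/(4.179·4.194) = 41.0619 °C.
Integrating: T(t) = T_ss + (T₀ − T_ss) e^(−t/τ).
T(592.8) = 41.0619 + (-6.97186)·e^(−592.8/203.685) = 41.0619 + (-6.97186)·0.0544553 = 40.6822 °C.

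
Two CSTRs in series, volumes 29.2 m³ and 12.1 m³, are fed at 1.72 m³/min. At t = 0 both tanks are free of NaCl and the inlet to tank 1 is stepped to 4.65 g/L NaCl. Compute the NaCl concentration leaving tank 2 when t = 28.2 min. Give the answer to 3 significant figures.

3.20 g/L

Species balance on tank i: dCᵢ/dt = (Cᵢ₋₁ − Cᵢ)/τᵢ with τᵢ = Vᵢ/Q.
τ₁ = 29.2/1.72 = 16.977 min; τ₂ = 12.1/1.72 = 7.0349 min.
Solving the cascade with C₁(0)=C₂(0)=0 gives C₂(t) = C_in[1 − (τ₁ e^(−t/τ₁) − τ₂ e^(−t/τ₂))/(τ₁ − τ₂)].
At t = 28.2: e^(−t/τ₁) = 0.18993, e^(−t/τ₂) = 0.018159.
C₂ = 4.65·[1 − (16.977·0.18993 − 7.0349·0.018159)/(9.9419)] = 4.65·0.68852 = 3.2016 g/L.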